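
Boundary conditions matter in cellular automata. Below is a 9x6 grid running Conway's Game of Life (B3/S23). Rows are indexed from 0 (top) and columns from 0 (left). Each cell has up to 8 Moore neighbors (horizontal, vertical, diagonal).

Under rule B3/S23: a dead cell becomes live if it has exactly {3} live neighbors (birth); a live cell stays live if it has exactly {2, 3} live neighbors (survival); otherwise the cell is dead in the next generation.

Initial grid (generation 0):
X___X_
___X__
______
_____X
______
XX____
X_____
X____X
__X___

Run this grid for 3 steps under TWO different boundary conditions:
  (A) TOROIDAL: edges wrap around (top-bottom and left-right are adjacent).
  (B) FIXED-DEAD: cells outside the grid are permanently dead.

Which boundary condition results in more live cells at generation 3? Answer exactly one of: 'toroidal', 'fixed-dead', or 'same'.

Under TOROIDAL boundary, generation 3:
______
______
______
______
XX____
_X___X
_X___X
_XX_XX
_XX___
Population = 12

Under FIXED-DEAD boundary, generation 3:
______
______
______
______
______
XX____
XX____
______
______
Population = 4

Comparison: toroidal=12, fixed-dead=4 -> toroidal

Answer: toroidal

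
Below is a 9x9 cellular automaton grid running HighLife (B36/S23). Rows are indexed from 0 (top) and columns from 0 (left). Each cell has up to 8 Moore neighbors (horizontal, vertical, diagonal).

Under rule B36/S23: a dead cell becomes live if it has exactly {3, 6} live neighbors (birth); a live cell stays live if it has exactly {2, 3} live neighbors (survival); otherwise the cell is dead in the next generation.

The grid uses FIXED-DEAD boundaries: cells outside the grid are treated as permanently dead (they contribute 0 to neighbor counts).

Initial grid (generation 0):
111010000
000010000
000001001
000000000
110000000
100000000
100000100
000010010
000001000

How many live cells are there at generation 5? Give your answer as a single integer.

Answer: 10

Derivation:
Simulating step by step:
Generation 0 (given above): 15 live cells
Generation 1: 11 live cells
010100000
010111000
000000000
000000000
110000000
100000000
000000000
000001100
000000000
Generation 2: 8 live cells
000100000
000110000
000010000
000000000
110000000
110000000
000000000
000000000
000000000
Generation 3: 10 live cells
000110000
000110000
000110000
000000000
110000000
110000000
000000000
000000000
000000000
Generation 4: 10 live cells
000110000
001001000
000110000
000000000
110000000
110000000
000000000
000000000
000000000
Generation 5: 10 live cells
000110000
001001000
000110000
000000000
110000000
110000000
000000000
000000000
000000000
Population at generation 5: 10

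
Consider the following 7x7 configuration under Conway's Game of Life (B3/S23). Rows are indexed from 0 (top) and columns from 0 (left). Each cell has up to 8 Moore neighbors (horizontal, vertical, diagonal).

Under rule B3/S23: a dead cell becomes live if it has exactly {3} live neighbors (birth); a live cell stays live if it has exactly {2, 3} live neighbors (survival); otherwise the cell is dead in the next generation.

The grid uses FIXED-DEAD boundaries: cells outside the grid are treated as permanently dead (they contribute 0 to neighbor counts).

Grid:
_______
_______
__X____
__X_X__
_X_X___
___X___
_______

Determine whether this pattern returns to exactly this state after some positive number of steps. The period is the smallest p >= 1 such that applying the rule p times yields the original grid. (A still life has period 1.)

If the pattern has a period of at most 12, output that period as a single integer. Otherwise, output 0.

Answer: 2

Derivation:
Simulating and comparing each generation to the original:
Gen 0 (original, given above): 6 live cells
Gen 1: 6 live cells, differs from original
Gen 2: 6 live cells, MATCHES original -> period = 2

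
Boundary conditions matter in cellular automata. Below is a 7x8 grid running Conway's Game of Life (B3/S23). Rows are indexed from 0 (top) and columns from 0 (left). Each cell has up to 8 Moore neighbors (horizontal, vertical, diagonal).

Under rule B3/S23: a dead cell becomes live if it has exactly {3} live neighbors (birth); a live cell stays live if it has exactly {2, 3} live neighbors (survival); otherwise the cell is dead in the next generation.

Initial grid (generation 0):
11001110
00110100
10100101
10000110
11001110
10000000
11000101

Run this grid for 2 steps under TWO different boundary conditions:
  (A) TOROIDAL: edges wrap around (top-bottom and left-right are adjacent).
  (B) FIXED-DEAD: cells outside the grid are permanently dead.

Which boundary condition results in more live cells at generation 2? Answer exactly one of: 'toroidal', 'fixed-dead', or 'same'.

Answer: toroidal

Derivation:
Under TOROIDAL boundary, generation 2:
00110000
01000000
01111000
00111110
00000100
00011000
00011100
Population = 18

Under FIXED-DEAD boundary, generation 2:
01001100
00000010
00111000
10111110
11000100
00000100
00000000
Population = 17

Comparison: toroidal=18, fixed-dead=17 -> toroidal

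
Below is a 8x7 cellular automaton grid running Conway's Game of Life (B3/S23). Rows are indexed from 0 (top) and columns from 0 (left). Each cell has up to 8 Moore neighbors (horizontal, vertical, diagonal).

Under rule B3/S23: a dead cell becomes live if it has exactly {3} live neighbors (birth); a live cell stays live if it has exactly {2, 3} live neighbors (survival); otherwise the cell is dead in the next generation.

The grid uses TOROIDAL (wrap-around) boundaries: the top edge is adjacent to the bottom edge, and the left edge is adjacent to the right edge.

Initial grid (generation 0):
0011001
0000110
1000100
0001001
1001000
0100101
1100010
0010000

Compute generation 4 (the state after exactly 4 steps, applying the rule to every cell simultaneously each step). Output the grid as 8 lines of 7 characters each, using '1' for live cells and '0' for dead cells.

Simulating step by step:
Generation 0 (given above): 18 live cells
Generation 1: 34 live cells
0011110
0000111
0001101
1001101
1011111
0110111
1110011
1011001
Generation 2: 6 live cells
1110000
0010001
0000000
0100000
0000000
0000000
0000000
0000000
Generation 3: 6 live cells
1110000
1010000
0000000
0000000
0000000
0000000
0000000
0100000
Generation 4: 7 live cells
(generation 4 grid is the final answer)

Answer: 1010000
1010000
0000000
0000000
0000000
0000000
0000000
1110000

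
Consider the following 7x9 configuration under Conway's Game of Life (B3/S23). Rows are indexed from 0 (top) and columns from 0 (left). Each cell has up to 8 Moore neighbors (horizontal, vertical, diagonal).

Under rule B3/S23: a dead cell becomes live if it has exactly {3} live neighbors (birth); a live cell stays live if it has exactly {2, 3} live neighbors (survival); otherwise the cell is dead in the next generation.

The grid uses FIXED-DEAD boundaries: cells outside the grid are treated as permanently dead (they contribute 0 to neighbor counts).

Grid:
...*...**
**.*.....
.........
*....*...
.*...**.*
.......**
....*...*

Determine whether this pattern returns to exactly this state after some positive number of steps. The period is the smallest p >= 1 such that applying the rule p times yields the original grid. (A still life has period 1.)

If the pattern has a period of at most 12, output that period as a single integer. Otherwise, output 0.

Answer: 0

Derivation:
Simulating and comparing each generation to the original:
Gen 0 (original, given above): 16 live cells
Gen 1: 14 live cells, differs from original
Gen 2: 11 live cells, differs from original
Gen 3: 11 live cells, differs from original
Gen 4: 12 live cells, differs from original
Gen 5: 13 live cells, differs from original
Gen 6: 15 live cells, differs from original
Gen 7: 13 live cells, differs from original
Gen 8: 13 live cells, differs from original
Gen 9: 11 live cells, differs from original
Gen 10: 10 live cells, differs from original
Gen 11: 9 live cells, differs from original
Gen 12: 10 live cells, differs from original
No period found within 12 steps.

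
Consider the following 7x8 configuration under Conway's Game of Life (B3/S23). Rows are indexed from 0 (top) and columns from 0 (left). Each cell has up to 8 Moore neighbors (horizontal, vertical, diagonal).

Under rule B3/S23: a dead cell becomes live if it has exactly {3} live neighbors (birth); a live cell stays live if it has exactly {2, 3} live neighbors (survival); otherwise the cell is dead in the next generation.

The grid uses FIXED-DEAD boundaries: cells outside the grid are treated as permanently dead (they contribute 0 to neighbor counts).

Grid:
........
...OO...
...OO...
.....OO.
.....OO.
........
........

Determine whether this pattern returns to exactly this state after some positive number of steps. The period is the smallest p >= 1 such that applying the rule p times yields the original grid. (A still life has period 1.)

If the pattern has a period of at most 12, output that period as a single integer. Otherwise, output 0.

Simulating and comparing each generation to the original:
Gen 0 (original, given above): 8 live cells
Gen 1: 6 live cells, differs from original
Gen 2: 8 live cells, MATCHES original -> period = 2

Answer: 2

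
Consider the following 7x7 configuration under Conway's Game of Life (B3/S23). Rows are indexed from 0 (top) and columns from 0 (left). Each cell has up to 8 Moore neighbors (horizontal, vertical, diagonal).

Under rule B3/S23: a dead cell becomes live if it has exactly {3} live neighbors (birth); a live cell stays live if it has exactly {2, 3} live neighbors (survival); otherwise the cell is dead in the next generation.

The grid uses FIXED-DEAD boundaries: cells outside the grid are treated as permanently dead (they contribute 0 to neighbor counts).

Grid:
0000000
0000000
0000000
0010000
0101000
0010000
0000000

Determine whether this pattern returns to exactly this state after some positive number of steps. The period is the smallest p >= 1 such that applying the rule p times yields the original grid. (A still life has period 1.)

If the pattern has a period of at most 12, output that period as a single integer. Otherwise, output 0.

Answer: 1

Derivation:
Simulating and comparing each generation to the original:
Gen 0 (original, given above): 4 live cells
Gen 1: 4 live cells, MATCHES original -> period = 1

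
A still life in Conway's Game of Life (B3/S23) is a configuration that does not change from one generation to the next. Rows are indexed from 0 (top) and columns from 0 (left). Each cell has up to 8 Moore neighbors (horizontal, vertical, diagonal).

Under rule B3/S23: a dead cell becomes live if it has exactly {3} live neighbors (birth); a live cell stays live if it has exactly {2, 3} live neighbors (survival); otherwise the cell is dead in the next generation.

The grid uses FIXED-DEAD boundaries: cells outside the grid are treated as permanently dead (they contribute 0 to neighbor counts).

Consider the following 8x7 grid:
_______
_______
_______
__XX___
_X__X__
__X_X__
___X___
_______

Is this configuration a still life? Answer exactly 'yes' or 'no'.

Compute generation 1 and compare to generation 0 (given above):
Generation 1:
_______
_______
_______
__XX___
_X__X__
__X_X__
___X___
_______
The grids are IDENTICAL -> still life.

Answer: yes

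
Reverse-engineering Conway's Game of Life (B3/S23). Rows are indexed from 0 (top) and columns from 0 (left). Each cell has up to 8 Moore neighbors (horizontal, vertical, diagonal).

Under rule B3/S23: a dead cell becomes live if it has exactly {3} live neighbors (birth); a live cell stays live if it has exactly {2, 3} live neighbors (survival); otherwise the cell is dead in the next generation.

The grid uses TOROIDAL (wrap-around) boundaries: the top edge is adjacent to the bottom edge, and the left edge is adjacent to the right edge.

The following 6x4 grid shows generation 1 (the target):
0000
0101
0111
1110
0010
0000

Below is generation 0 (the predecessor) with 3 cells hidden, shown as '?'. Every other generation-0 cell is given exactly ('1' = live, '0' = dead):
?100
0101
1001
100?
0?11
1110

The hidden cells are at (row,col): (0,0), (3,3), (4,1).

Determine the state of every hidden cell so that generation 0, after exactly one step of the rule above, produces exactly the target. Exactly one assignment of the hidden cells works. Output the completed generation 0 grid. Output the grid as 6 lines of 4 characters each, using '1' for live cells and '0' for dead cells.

Answer: 1100
0101
1001
1000
0011
1110

Derivation:
Hidden generation-0 cells (in order): (0,0), (3,3), (4,1).
A hidden cell only influences target cells in its own 3x3 neighborhood. Try each of the 2^3 = 8 assignments, step the completed generation 0 forward once under B3/S23, and compare with the target:
  (0,0)=0 (3,3)=0 (4,1)=0 -> step gives (0,3)='1' but target has '0' -> reject
  (0,0)=0 (3,3)=0 (4,1)=1 -> step gives (0,3)='1' but target has '0' -> reject
  (0,0)=0 (3,3)=1 (4,1)=0 -> step gives (0,3)='1' but target has '0' -> reject
  (0,0)=0 (3,3)=1 (4,1)=1 -> step gives (0,3)='1' but target has '0' -> reject
  (0,0)=1 (3,3)=0 (4,1)=0 -> step reproduces the target at every cell -> ACCEPT
  (0,0)=1 (3,3)=0 (4,1)=1 -> step gives (3,0)='0' but target has '1' -> reject
  (0,0)=1 (3,3)=1 (4,1)=0 -> step gives (2,2)='0' but target has '1' -> reject
  (0,0)=1 (3,3)=1 (4,1)=1 -> step gives (2,2)='0' but target has '1' -> reject
Unique solution: (0,0)=live, (3,3)=dead, (4,1)=dead.
Check: live-neighbor counts of every cell in the completed generation 0:
5554
6343
4333
3335
4534
4545
Applying B3/S23 to generation 0 with these counts gives:
0000
0101
0111
1110
0010
0000
which matches the target exactly.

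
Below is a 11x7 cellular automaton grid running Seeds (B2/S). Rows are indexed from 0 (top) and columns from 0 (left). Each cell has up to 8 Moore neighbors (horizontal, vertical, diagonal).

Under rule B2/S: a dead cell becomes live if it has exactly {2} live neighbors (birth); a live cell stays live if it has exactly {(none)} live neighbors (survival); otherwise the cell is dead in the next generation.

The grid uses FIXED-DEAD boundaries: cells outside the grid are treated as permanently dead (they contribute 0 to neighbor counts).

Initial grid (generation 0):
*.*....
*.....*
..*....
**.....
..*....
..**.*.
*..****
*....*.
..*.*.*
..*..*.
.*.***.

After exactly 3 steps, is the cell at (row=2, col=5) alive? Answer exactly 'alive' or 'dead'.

Simulating step by step:
Generation 0 (given above): 27 live cells
Generation 1: 7 live cells
.......
..**...
.......
...*...
*...*..
.......
.......
..*....
.......
.......
......*
Generation 2: 5 live cells
..**...
.......
....*..
....*..
...*...
.......
.......
.......
.......
.......
.......
Generation 3: 6 live cells
.......
..*.*..
...*.*.
.....*.
....*..
.......
.......
.......
.......
.......
.......

Cell (2,5) at generation 3: 1 -> alive

Answer: alive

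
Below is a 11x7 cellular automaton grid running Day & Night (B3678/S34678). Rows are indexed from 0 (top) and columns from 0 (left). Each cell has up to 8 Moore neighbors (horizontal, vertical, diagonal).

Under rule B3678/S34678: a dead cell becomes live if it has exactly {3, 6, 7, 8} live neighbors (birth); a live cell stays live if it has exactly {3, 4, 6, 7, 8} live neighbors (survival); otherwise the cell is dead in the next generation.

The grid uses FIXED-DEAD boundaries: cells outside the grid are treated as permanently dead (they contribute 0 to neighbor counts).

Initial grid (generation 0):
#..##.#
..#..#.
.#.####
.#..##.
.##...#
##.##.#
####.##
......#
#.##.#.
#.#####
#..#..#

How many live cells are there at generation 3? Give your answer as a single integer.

Simulating step by step:
Generation 0 (given above): 42 live cells
Generation 1: 34 live cells
.....#.
.##.#..
...#..#
##..#..
.##....
#####.#
####.##
#.....#
..##.#.
..#..##
.###...
Generation 2: 25 live cells
.......
...#.#.
#..###.
.#.#...
.#..##.
###.#..
##.#.##
......#
.#..##.
.......
..#....
Generation 3: 18 live cells
.......
.......
...#...
#..##..
.#..#..
#.#.#.#
##..##.
###...#
.......
.......
.......
Population at generation 3: 18

Answer: 18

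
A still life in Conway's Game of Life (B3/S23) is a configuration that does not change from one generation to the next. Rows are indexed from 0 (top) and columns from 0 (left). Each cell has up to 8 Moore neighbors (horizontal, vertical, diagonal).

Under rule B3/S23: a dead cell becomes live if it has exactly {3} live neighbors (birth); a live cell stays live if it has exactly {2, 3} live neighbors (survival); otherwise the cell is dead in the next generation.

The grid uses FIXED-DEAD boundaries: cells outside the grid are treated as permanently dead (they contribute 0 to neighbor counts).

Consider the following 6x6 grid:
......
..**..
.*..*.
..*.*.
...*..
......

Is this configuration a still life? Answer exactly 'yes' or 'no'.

Compute generation 1 and compare to generation 0 (given above):
Generation 1:
......
..**..
.*..*.
..*.*.
...*..
......
The grids are IDENTICAL -> still life.

Answer: yes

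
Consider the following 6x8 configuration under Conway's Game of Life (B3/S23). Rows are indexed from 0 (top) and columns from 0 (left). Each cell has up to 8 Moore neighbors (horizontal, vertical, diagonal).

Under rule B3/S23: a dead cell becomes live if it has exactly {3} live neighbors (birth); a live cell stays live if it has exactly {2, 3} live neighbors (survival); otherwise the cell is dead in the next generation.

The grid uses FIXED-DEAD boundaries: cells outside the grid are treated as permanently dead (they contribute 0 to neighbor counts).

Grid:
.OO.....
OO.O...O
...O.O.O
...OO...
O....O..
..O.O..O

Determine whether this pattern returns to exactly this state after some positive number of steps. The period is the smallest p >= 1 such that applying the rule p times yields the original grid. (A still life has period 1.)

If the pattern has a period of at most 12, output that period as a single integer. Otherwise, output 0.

Simulating and comparing each generation to the original:
Gen 0 (original, given above): 16 live cells
Gen 1: 14 live cells, differs from original
Gen 2: 15 live cells, differs from original
Gen 3: 11 live cells, differs from original
Gen 4: 9 live cells, differs from original
Gen 5: 7 live cells, differs from original
Gen 6: 6 live cells, differs from original
Gen 7: 3 live cells, differs from original
Gen 8: 4 live cells, differs from original
Gen 9: 4 live cells, differs from original
Gen 10: 4 live cells, differs from original
Gen 11: 4 live cells, differs from original
Gen 12: 4 live cells, differs from original
No period found within 12 steps.

Answer: 0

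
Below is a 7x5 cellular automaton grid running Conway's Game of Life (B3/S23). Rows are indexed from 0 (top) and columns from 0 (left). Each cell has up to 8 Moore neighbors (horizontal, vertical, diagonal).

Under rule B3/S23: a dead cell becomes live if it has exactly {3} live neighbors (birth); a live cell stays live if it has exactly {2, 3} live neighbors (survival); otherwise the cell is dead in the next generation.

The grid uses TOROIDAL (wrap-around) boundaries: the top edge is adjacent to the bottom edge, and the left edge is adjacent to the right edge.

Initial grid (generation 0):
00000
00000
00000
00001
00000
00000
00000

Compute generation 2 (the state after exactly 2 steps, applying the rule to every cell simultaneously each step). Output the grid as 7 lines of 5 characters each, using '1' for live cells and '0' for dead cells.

Simulating step by step:
Generation 0 (given above): 1 live cells
Generation 1: 0 live cells
00000
00000
00000
00000
00000
00000
00000
Generation 2: 0 live cells
(generation 2 grid is the final answer)

Answer: 00000
00000
00000
00000
00000
00000
00000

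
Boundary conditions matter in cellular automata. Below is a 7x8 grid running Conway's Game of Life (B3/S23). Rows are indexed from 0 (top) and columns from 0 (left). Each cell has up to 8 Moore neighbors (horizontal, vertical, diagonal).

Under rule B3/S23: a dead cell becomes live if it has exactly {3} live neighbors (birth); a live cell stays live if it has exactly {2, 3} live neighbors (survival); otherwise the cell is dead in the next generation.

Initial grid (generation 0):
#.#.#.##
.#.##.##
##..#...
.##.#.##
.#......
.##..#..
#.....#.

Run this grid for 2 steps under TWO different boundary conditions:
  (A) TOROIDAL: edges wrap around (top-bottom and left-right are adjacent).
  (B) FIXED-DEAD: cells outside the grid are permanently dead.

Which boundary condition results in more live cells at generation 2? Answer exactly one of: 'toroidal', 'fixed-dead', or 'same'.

Under TOROIDAL boundary, generation 2:
.##.#..#
....#...
....#.#.
..##.#..
#..#.###
#...###.
#......#
Population = 21

Under FIXED-DEAD boundary, generation 2:
...#..##
.#..#.##
....#.#.
.###.##.
#..#.##.
#.#.....
###.....
Population = 23

Comparison: toroidal=21, fixed-dead=23 -> fixed-dead

Answer: fixed-dead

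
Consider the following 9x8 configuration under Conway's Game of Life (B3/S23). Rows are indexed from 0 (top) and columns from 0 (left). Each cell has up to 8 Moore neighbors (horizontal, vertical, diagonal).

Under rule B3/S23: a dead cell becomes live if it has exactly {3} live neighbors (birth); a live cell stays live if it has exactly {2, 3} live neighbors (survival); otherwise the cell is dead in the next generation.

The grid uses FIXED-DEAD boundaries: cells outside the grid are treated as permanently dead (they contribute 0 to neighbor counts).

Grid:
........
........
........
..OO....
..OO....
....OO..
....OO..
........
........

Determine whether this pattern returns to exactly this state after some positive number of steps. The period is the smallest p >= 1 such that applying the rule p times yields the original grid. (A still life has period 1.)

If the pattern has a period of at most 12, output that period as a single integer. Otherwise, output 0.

Simulating and comparing each generation to the original:
Gen 0 (original, given above): 8 live cells
Gen 1: 6 live cells, differs from original
Gen 2: 8 live cells, MATCHES original -> period = 2

Answer: 2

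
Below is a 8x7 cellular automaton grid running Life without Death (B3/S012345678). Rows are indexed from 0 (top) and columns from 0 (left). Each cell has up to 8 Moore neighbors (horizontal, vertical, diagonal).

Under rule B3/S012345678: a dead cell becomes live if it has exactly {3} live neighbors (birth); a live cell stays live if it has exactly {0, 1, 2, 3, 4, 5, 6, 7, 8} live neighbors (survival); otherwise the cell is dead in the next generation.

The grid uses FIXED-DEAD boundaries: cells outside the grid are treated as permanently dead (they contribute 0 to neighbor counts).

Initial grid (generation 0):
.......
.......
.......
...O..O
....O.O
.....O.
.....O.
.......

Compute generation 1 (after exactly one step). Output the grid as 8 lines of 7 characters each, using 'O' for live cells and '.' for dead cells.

Answer: .......
.......
.......
...O.OO
....O.O
....OOO
.....O.
.......

Derivation:
Simulating step by step:
Generation 0 (given above): 6 live cells
Generation 1: 9 live cells
(generation 1 grid is the final answer)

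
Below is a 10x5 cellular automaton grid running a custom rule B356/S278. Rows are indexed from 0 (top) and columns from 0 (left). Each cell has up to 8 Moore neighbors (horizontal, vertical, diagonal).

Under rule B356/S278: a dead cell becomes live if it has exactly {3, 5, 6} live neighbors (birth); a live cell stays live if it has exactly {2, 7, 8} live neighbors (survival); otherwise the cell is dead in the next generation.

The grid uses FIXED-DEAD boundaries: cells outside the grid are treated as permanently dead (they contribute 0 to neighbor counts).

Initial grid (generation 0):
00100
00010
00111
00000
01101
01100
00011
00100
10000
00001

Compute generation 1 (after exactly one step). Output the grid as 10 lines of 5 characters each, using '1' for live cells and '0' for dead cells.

Simulating step by step:
Generation 0 (given above): 15 live cells
Generation 1: 11 live cells
(generation 1 grid is the final answer)

Answer: 00000
00001
00101
01011
00010
00011
01000
00010
00000
00000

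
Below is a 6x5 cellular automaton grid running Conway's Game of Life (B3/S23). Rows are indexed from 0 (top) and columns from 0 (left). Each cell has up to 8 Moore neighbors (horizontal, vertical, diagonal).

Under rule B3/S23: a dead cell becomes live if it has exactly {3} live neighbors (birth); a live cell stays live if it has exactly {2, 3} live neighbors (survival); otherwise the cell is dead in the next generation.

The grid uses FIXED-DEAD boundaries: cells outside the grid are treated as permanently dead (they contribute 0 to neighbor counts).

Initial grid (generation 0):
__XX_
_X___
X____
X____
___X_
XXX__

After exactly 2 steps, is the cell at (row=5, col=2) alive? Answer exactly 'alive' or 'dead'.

Answer: alive

Derivation:
Simulating step by step:
Generation 0 (given above): 9 live cells
Generation 1: 9 live cells
__X__
_XX__
XX___
_____
X_X__
_XX__
Generation 2: 11 live cells
_XX__
X_X__
XXX__
X____
__X__
_XX__

Cell (5,2) at generation 2: 1 -> alive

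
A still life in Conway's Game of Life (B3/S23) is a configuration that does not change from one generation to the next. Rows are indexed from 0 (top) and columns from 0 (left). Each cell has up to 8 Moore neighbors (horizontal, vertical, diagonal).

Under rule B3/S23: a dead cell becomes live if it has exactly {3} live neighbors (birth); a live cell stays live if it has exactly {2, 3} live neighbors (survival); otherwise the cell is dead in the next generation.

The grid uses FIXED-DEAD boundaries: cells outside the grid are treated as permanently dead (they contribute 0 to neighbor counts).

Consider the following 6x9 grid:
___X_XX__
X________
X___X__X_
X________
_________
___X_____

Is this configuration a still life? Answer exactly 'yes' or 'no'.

Compute generation 1 and compare to generation 0 (given above):
Generation 1:
_________
____XXX__
XX_______
_________
_________
_________
Cell (0,3) differs: gen0=1 vs gen1=0 -> NOT a still life.

Answer: no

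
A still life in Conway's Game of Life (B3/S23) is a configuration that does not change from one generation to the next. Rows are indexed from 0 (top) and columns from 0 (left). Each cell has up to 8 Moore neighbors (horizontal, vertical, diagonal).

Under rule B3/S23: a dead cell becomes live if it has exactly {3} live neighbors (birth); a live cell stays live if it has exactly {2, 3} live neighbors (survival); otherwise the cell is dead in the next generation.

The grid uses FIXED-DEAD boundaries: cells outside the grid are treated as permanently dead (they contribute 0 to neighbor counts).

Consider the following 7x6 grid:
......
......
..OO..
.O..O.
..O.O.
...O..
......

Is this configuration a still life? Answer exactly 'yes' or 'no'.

Answer: yes

Derivation:
Compute generation 1 and compare to generation 0 (given above):
Generation 1:
......
......
..OO..
.O..O.
..O.O.
...O..
......
The grids are IDENTICAL -> still life.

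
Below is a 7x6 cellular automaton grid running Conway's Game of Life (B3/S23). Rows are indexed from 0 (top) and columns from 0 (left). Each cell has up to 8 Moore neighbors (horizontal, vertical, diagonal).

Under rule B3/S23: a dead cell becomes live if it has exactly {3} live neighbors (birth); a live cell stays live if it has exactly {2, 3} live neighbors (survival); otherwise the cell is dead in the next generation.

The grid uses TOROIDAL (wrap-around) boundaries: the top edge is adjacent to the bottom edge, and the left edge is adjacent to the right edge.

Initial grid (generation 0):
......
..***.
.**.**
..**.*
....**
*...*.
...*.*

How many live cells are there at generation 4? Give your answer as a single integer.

Answer: 17

Derivation:
Simulating step by step:
Generation 0 (given above): 16 live cells
Generation 1: 15 live cells
..*...
.**.**
**...*
.**...
*.....
*..*..
....**
Generation 2: 19 live cells
***...
..****
...***
..*..*
*.*...
*...*.
...***
Generation 3: 15 live cells
**....
......
*.....
***..*
*..*..
**..*.
..***.
Generation 4: 17 live cells
.***..
**....
*....*
..*..*
...**.
**..*.
..***.
Population at generation 4: 17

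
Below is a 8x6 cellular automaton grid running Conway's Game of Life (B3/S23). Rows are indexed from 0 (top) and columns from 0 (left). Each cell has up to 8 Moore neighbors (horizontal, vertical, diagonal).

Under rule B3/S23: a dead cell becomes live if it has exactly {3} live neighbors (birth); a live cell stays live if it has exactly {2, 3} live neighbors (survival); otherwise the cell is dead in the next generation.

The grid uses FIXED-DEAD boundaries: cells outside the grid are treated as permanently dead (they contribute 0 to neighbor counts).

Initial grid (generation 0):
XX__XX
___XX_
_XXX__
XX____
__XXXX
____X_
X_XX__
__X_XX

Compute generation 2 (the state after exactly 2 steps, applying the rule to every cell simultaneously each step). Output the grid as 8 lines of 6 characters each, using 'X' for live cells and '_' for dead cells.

Simulating step by step:
Generation 0 (given above): 22 live cells
Generation 1: 23 live cells
___XXX
X____X
XX_XX_
X_____
_XXXXX
_X___X
_XX__X
_XX_X_
Generation 2: 26 live cells
(generation 2 grid is the final answer)

Answer: ____XX
XXX__X
XX__X_
X____X
XXXXXX
X____X
X__XXX
_XXX__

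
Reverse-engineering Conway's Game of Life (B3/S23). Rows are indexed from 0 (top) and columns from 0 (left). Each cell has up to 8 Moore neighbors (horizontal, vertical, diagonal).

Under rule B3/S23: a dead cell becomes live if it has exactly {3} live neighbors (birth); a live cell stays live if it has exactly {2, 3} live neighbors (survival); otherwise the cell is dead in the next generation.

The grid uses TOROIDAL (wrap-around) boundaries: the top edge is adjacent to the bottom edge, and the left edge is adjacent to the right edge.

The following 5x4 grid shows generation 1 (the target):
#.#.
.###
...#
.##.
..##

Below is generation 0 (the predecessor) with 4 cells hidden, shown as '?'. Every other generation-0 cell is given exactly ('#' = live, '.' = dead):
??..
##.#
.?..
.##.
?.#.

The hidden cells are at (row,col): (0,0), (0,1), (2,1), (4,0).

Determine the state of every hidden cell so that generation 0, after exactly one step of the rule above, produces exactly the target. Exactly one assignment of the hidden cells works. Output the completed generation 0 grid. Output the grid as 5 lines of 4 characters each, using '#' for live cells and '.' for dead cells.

Answer: #...
##.#
.#..
.##.
..#.

Derivation:
Hidden generation-0 cells (in order): (0,0), (0,1), (2,1), (4,0).
A hidden cell only influences target cells in its own 3x3 neighborhood. Try each of the 2^4 = 16 assignments, step the completed generation 0 forward once under B3/S23, and compare with the target:
  (0,0)=. (0,1)=. (2,1)=. (4,0)=. -> step gives (0,1)='#' but target has '.' -> reject
  (0,0)=. (0,1)=. (2,1)=. (4,0)=# -> step gives (0,0)='.' but target has '#' -> reject
  (0,0)=. (0,1)=. (2,1)=# (4,0)=. -> step gives (0,1)='#' but target has '.' -> reject
  (0,0)=. (0,1)=. (2,1)=# (4,0)=# -> step gives (0,0)='.' but target has '#' -> reject
  (0,0)=. (0,1)=# (2,1)=. (4,0)=. -> step gives (0,0)='.' but target has '#' -> reject
  (0,0)=. (0,1)=# (2,1)=. (4,0)=# -> step gives (0,0)='.' but target has '#' -> reject
  (0,0)=. (0,1)=# (2,1)=# (4,0)=. -> step gives (0,0)='.' but target has '#' -> reject
  (0,0)=. (0,1)=# (2,1)=# (4,0)=# -> step gives (0,0)='.' but target has '#' -> reject
  (0,0)=# (0,1)=. (2,1)=. (4,0)=. -> step gives (1,0)='#' but target has '.' -> reject
  (0,0)=# (0,1)=. (2,1)=. (4,0)=# -> step gives (0,0)='.' but target has '#' -> reject
  (0,0)=# (0,1)=. (2,1)=# (4,0)=. -> step reproduces the target at every cell -> ACCEPT
  (0,0)=# (0,1)=. (2,1)=# (4,0)=# -> step gives (0,0)='.' but target has '#' -> reject
  (0,0)=# (0,1)=# (2,1)=. (4,0)=. -> step gives (0,0)='.' but target has '#' -> reject
  (0,0)=# (0,1)=# (2,1)=. (4,0)=# -> step gives (0,0)='.' but target has '#' -> reject
  (0,0)=# (0,1)=# (2,1)=# (4,0)=. -> step gives (0,0)='.' but target has '#' -> reject
  (0,0)=# (0,1)=# (2,1)=# (4,0)=# -> step gives (0,0)='.' but target has '#' -> reject
Unique solution: (0,0)=live, (0,1)=dead, (2,1)=live, (4,0)=dead.
Check: live-neighbor counts of every cell in the completed generation 0:
3434
4332
5453
2332
2423
Applying B3/S23 to generation 0 with these counts gives:
#.#.
.###
...#
.##.
..##
which matches the target exactly.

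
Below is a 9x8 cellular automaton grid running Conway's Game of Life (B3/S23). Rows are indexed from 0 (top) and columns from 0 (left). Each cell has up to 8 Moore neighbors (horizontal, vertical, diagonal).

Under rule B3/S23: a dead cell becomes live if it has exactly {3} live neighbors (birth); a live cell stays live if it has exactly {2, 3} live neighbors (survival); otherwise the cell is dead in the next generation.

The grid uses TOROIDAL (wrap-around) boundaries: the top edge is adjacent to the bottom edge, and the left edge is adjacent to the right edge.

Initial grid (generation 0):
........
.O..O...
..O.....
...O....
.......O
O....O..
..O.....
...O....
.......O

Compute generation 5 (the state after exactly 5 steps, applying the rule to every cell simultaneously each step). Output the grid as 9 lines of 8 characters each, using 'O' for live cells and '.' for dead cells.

Answer: ........
........
........
........
........
........
........
........
........

Derivation:
Simulating step by step:
Generation 0 (given above): 10 live cells
Generation 1: 2 live cells
........
........
..OO....
........
........
........
........
........
........
Generation 2: 0 live cells
........
........
........
........
........
........
........
........
........
Generation 3: 0 live cells
........
........
........
........
........
........
........
........
........
Generation 4: 0 live cells
........
........
........
........
........
........
........
........
........
Generation 5: 0 live cells
(generation 5 grid is the final answer)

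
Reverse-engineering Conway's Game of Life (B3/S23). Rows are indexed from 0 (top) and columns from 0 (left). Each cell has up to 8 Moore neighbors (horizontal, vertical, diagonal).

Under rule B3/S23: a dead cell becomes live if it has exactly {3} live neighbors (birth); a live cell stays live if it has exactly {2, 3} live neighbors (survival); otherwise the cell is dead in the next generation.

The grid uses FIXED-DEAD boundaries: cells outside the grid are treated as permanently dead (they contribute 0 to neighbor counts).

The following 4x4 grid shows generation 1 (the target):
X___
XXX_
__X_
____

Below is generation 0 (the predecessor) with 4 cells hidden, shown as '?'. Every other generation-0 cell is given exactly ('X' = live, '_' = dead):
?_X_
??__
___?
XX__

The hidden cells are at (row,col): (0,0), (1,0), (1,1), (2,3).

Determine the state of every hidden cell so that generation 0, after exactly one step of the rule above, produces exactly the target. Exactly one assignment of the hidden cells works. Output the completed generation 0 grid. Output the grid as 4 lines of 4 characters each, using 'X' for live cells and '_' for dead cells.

Hidden generation-0 cells (in order): (0,0), (1,0), (1,1), (2,3).
A hidden cell only influences target cells in its own 3x3 neighborhood. Try each of the 2^4 = 16 assignments, step the completed generation 0 forward once under B3/S23, and compare with the target:
  (0,0)=_ (1,0)=_ (1,1)=_ (2,3)=_ -> step gives (0,0)='_' but target has 'X' -> reject
  (0,0)=_ (1,0)=_ (1,1)=_ (2,3)=X -> step gives (0,0)='_' but target has 'X' -> reject
  (0,0)=_ (1,0)=_ (1,1)=X (2,3)=_ -> step gives (0,0)='_' but target has 'X' -> reject
  (0,0)=_ (1,0)=_ (1,1)=X (2,3)=X -> step gives (0,0)='_' but target has 'X' -> reject
  (0,0)=_ (1,0)=X (1,1)=_ (2,3)=_ -> step gives (0,0)='_' but target has 'X' -> reject
  (0,0)=_ (1,0)=X (1,1)=_ (2,3)=X -> step gives (0,0)='_' but target has 'X' -> reject
  (0,0)=_ (1,0)=X (1,1)=X (2,3)=_ -> step gives (0,0)='_' but target has 'X' -> reject
  (0,0)=_ (1,0)=X (1,1)=X (2,3)=X -> step gives (0,0)='_' but target has 'X' -> reject
  (0,0)=X (1,0)=_ (1,1)=_ (2,3)=_ -> step gives (0,0)='_' but target has 'X' -> reject
  (0,0)=X (1,0)=_ (1,1)=_ (2,3)=X -> step gives (0,0)='_' but target has 'X' -> reject
  (0,0)=X (1,0)=_ (1,1)=X (2,3)=_ -> step gives (0,0)='_' but target has 'X' -> reject
  (0,0)=X (1,0)=_ (1,1)=X (2,3)=X -> step gives (0,0)='_' but target has 'X' -> reject
  (0,0)=X (1,0)=X (1,1)=_ (2,3)=_ -> step gives (0,0)='_' but target has 'X' -> reject
  (0,0)=X (1,0)=X (1,1)=_ (2,3)=X -> step gives (0,0)='_' but target has 'X' -> reject
  (0,0)=X (1,0)=X (1,1)=X (2,3)=_ -> step gives (1,2)='_' but target has 'X' -> reject
  (0,0)=X (1,0)=X (1,1)=X (2,3)=X -> step reproduces the target at every cell -> ACCEPT
Unique solution: (0,0)=live, (1,0)=live, (1,1)=live, (2,3)=live.
Check: live-neighbor counts of every cell in the completed generation 0:
2411
2332
4430
1121
Applying B3/S23 to generation 0 with these counts gives:
X___
XXX_
__X_
____
which matches the target exactly.

Answer: X_X_
XX__
___X
XX__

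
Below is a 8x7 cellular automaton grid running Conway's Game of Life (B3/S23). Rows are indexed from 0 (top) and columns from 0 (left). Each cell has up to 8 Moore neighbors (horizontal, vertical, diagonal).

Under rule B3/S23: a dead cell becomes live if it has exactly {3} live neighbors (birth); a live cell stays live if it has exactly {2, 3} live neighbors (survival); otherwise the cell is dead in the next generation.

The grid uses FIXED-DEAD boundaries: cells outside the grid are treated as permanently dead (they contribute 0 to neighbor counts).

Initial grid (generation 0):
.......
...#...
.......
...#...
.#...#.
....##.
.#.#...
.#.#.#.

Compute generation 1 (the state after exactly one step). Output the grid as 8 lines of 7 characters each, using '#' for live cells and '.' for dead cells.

Simulating step by step:
Generation 0 (given above): 11 live cells
Generation 1: 7 live cells
(generation 1 grid is the final answer)

Answer: .......
.......
.......
.......
.....#.
..#.##.
...#.#.
....#..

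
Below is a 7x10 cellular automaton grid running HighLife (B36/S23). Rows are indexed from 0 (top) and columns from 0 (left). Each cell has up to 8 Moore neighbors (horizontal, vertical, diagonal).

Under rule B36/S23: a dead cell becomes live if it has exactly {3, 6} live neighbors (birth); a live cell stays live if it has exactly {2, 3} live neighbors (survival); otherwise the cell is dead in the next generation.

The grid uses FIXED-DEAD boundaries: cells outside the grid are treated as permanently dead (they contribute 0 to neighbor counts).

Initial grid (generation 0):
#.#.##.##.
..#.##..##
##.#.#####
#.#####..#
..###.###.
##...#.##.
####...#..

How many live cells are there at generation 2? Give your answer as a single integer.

Answer: 20

Derivation:
Simulating step by step:
Generation 0 (given above): 42 live cells
Generation 1: 26 live cells
.#..######
#.#...##..
#.........
#.......##
#....#...#
#.#..#....
#.#...###.
Generation 2: 20 live cells
.#...#..#.
#.........
#......##.
##......##
#.......##
#....#.##.
......##..
Population at generation 2: 20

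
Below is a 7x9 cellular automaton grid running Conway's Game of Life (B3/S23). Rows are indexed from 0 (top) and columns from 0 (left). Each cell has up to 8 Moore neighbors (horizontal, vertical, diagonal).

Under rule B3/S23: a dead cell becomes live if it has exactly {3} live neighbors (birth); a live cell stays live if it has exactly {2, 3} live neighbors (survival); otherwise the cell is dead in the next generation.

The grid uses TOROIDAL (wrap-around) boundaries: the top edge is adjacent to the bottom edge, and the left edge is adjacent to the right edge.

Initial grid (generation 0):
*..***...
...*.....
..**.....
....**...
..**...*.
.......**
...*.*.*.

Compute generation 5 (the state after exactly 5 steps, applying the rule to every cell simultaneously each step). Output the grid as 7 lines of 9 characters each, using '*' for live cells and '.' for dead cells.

Simulating step by step:
Generation 0 (given above): 17 live cells
Generation 1: 20 live cells
..**.**..
.........
..**.....
....*....
...**.***
..***..**
...*.*.*.
Generation 2: 17 live cells
..**.**..
....*....
...*.....
..*.**.*.
..*...*.*
..*......
.....*.**
Generation 3: 26 live cells
...*.***.
..*.**...
...*.*...
..*.****.
.**..***.
......*.*
..****.*.
Generation 4: 16 live cells
.......*.
..*......
..*......
.**....*.
.****...*
.*......*
..**....*
Generation 5: 16 live cells
(generation 5 grid is the final answer)

Answer: ..**.....
.........
..**.....
*........
...*...**
.*..*..**
*.*....**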